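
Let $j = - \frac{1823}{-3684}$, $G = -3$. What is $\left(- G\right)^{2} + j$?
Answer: $\frac{34979}{3684} \approx 9.4948$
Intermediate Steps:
$j = \frac{1823}{3684}$ ($j = \left(-1823\right) \left(- \frac{1}{3684}\right) = \frac{1823}{3684} \approx 0.49484$)
$\left(- G\right)^{2} + j = \left(\left(-1\right) \left(-3\right)\right)^{2} + \frac{1823}{3684} = 3^{2} + \frac{1823}{3684} = 9 + \frac{1823}{3684} = \frac{34979}{3684}$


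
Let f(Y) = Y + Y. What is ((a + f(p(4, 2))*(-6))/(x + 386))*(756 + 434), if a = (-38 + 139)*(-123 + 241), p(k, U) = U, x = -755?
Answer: -14153860/369 ≈ -38357.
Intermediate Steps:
f(Y) = 2*Y
a = 11918 (a = 101*118 = 11918)
((a + f(p(4, 2))*(-6))/(x + 386))*(756 + 434) = ((11918 + (2*2)*(-6))/(-755 + 386))*(756 + 434) = ((11918 + 4*(-6))/(-369))*1190 = ((11918 - 24)*(-1/369))*1190 = (11894*(-1/369))*1190 = -11894/369*1190 = -14153860/369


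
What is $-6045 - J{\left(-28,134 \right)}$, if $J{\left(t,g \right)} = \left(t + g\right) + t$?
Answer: $-6123$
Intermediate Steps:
$J{\left(t,g \right)} = g + 2 t$ ($J{\left(t,g \right)} = \left(g + t\right) + t = g + 2 t$)
$-6045 - J{\left(-28,134 \right)} = -6045 - \left(134 + 2 \left(-28\right)\right) = -6045 - \left(134 - 56\right) = -6045 - 78 = -6123$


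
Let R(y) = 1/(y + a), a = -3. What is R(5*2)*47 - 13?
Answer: -44/7 ≈ -6.2857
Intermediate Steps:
R(y) = 1/(-3 + y) (R(y) = 1/(y - 3) = 1/(-3 + y))
R(5*2)*47 - 13 = 47/(-3 + 5*2) - 13 = 47/(-3 + 10) - 13 = 47/7 - 13 = -44/7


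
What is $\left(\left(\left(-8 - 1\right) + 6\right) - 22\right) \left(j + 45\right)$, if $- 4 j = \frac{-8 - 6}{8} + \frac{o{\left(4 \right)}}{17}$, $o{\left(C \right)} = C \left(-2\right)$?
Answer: $- \frac{309775}{272} \approx -1138.9$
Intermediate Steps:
$o{\left(C \right)} = - 2 C$
$j = \frac{151}{272}$ ($j = - \frac{\frac{-8 - 6}{8} + \frac{\left(-2\right) 4}{17}}{4} = - \frac{\left(-8 - 6\right) \frac{1}{8} - \frac{8}{17}}{4} = - \frac{\left(-14\right) \frac{1}{8} - \frac{8}{17}}{4} = - \frac{- \frac{7}{4} - \frac{8}{17}}{4} = \left(- \frac{1}{4}\right) \left(- \frac{151}{68}\right) = \frac{151}{272} \approx 0.55515$)
$\left(\left(\left(-8 - 1\right) + 6\right) - 22\right) \left(j + 45\right) = \left(\left(\left(-8 - 1\right) + 6\right) - 22\right) \left(\frac{151}{272} + 45\right) = \left(\left(-9 + 6\right) - 22\right) \frac{12391}{272} = \left(-3 - 22\right) \frac{12391}{272} = \left(-25\right) \frac{12391}{272} = - \frac{309775}{272}$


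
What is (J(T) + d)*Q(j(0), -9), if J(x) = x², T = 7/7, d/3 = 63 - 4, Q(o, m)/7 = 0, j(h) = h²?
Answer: 0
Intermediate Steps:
Q(o, m) = 0 (Q(o, m) = 7*0 = 0)
d = 177 (d = 3*(63 - 4) = 3*59 = 177)
T = 1 (T = 7*(⅐) = 1)
(J(T) + d)*Q(j(0), -9) = (1² + 177)*0 = (1 + 177)*0 = 178*0 = 0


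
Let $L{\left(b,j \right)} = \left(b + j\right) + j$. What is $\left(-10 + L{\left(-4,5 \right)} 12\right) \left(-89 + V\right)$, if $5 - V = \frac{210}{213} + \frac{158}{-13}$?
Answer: $- \frac{4167888}{923} \approx -4515.6$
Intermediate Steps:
$L{\left(b,j \right)} = b + 2 j$
$V = \frac{14923}{923}$ ($V = 5 - \left(\frac{210}{213} + \frac{158}{-13}\right) = 5 - \left(210 \cdot \frac{1}{213} + 158 \left(- \frac{1}{13}\right)\right) = 5 - \left(\frac{70}{71} - \frac{158}{13}\right) = 5 - - \frac{10308}{923} = 5 + \frac{10308}{923} = \frac{14923}{923} \approx 16.168$)
$\left(-10 + L{\left(-4,5 \right)} 12\right) \left(-89 + V\right) = \left(-10 + \left(-4 + 2 \cdot 5\right) 12\right) \left(-89 + \frac{14923}{923}\right) = \left(-10 + \left(-4 + 10\right) 12\right) \left(- \frac{67224}{923}\right) = \left(-10 + 6 \cdot 12\right) \left(- \frac{67224}{923}\right) = \left(-10 + 72\right) \left(- \frac{67224}{923}\right) = 62 \left(- \frac{67224}{923}\right) = - \frac{4167888}{923}$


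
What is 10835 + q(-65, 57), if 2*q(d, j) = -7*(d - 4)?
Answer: 22153/2 ≈ 11077.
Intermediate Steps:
q(d, j) = 14 - 7*d/2 (q(d, j) = (-7*(d - 4))/2 = (-7*(-4 + d))/2 = (28 - 7*d)/2 = 14 - 7*d/2)
10835 + q(-65, 57) = 10835 + (14 - 7/2*(-65)) = 10835 + (14 + 455/2) = 10835 + 483/2 = 22153/2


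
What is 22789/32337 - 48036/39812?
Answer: -161516116/321850161 ≈ -0.50184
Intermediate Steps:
22789/32337 - 48036/39812 = 22789*(1/32337) - 48036*1/39812 = 22789/32337 - 12009/9953 = -161516116/321850161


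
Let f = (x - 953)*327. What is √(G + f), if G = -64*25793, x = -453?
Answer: I*√2110514 ≈ 1452.8*I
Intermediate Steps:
f = -459762 (f = (-453 - 953)*327 = -1406*327 = -459762)
G = -1650752
√(G + f) = √(-1650752 - 459762) = √(-2110514) = I*√2110514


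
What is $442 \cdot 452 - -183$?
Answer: $199967$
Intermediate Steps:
$442 \cdot 452 - -183 = 199784 + \left(-62 + 245\right) = 199784 + 183 = 199967$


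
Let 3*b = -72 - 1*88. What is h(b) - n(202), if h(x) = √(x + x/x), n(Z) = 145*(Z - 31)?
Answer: -24795 + I*√471/3 ≈ -24795.0 + 7.2342*I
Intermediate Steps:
b = -160/3 (b = (-72 - 1*88)/3 = (-72 - 88)/3 = (⅓)*(-160) = -160/3 ≈ -53.333)
n(Z) = -4495 + 145*Z (n(Z) = 145*(-31 + Z) = -4495 + 145*Z)
h(x) = √(1 + x) (h(x) = √(x + 1) = √(1 + x))
h(b) - n(202) = √(1 - 160/3) - (-4495 + 145*202) = √(-157/3) - (-4495 + 29290) = I*√471/3 - 1*24795 = I*√471/3 - 24795 = -24795 + I*√471/3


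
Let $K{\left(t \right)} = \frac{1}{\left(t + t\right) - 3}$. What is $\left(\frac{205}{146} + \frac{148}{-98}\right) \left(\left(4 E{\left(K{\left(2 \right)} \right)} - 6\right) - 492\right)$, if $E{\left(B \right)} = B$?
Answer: $\frac{187473}{3577} \approx 52.411$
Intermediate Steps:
$K{\left(t \right)} = \frac{1}{-3 + 2 t}$ ($K{\left(t \right)} = \frac{1}{2 t - 3} = \frac{1}{-3 + 2 t}$)
$\left(\frac{205}{146} + \frac{148}{-98}\right) \left(\left(4 E{\left(K{\left(2 \right)} \right)} - 6\right) - 492\right) = \left(\frac{205}{146} + \frac{148}{-98}\right) \left(\left(\frac{4}{-3 + 2 \cdot 2} - 6\right) - 492\right) = \left(205 \cdot \frac{1}{146} + 148 \left(- \frac{1}{98}\right)\right) \left(\left(\frac{4}{-3 + 4} - 6\right) - 492\right) = \left(\frac{205}{146} - \frac{74}{49}\right) \left(\left(\frac{4}{1} - 6\right) - 492\right) = - \frac{759 \left(\left(4 \cdot 1 - 6\right) - 492\right)}{7154} = - \frac{759 \left(\left(4 - 6\right) - 492\right)}{7154} = - \frac{759 \left(-2 - 492\right)}{7154} = \left(- \frac{759}{7154}\right) \left(-494\right) = \frac{187473}{3577}$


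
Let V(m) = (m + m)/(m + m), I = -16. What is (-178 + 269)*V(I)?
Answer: 91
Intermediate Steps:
V(m) = 1 (V(m) = (2*m)/((2*m)) = (2*m)*(1/(2*m)) = 1)
(-178 + 269)*V(I) = (-178 + 269)*1 = 91*1 = 91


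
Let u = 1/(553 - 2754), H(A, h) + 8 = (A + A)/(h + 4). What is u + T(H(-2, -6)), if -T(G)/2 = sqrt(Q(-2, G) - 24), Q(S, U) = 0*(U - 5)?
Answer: -1/2201 - 4*I*sqrt(6) ≈ -0.00045434 - 9.798*I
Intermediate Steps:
H(A, h) = -8 + 2*A/(4 + h) (H(A, h) = -8 + (A + A)/(h + 4) = -8 + (2*A)/(4 + h) = -8 + 2*A/(4 + h))
Q(S, U) = 0 (Q(S, U) = 0*(-5 + U) = 0)
T(G) = -4*I*sqrt(6) (T(G) = -2*sqrt(0 - 24) = -4*I*sqrt(6))
u = -1/2201 (u = 1/(-2201) = -1/2201 ≈ -0.00045434)
u + T(H(-2, -6)) = -1/2201 - 4*I*sqrt(6)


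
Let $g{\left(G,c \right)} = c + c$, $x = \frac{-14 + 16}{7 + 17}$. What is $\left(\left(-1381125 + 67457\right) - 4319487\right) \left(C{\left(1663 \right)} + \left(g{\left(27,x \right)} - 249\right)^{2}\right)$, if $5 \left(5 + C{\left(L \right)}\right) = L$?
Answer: $- \frac{12623013696403}{36} \approx -3.5064 \cdot 10^{11}$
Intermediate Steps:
$x = \frac{1}{12}$ ($x = \frac{2}{24} = 2 \cdot \frac{1}{24} = \frac{1}{12} \approx 0.083333$)
$g{\left(G,c \right)} = 2 c$
$C{\left(L \right)} = -5 + \frac{L}{5}$
$\left(\left(-1381125 + 67457\right) - 4319487\right) \left(C{\left(1663 \right)} + \left(g{\left(27,x \right)} - 249\right)^{2}\right) = \left(\left(-1381125 + 67457\right) - 4319487\right) \left(\left(-5 + \frac{1}{5} \cdot 1663\right) + \left(2 \cdot \frac{1}{12} - 249\right)^{2}\right) = \left(-1313668 - 4319487\right) \left(\left(-5 + \frac{1663}{5}\right) + \left(\frac{1}{6} - 249\right)^{2}\right) = - 5633155 \left(\frac{1638}{5} + \left(- \frac{1493}{6}\right)^{2}\right) = - 5633155 \left(\frac{1638}{5} + \frac{2229049}{36}\right) = \left(-5633155\right) \frac{11204213}{180} = - \frac{12623013696403}{36}$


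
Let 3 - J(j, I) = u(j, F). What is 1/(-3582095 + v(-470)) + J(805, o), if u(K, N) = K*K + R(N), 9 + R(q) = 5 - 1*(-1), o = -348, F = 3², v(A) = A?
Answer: -2321570188736/3582565 ≈ -6.4802e+5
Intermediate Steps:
F = 9
R(q) = -3 (R(q) = -9 + (5 - 1*(-1)) = -9 + (5 + 1) = -9 + 6 = -3)
u(K, N) = -3 + K² (u(K, N) = K*K - 3 = K² - 3 = -3 + K²)
J(j, I) = 6 - j² (J(j, I) = 3 - (-3 + j²) = 3 + (3 - j²) = 6 - j²)
1/(-3582095 + v(-470)) + J(805, o) = 1/(-3582095 - 470) + (6 - 1*805²) = 1/(-3582565) + (6 - 1*648025) = -1/3582565 + (6 - 648025) = -1/3582565 - 648019 = -2321570188736/3582565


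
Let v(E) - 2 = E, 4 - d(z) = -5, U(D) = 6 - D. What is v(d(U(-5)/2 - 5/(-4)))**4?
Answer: 14641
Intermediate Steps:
d(z) = 9 (d(z) = 4 - 1*(-5) = 4 + 5 = 9)
v(E) = 2 + E
v(d(U(-5)/2 - 5/(-4)))**4 = (2 + 9)**4 = 11**4 = 14641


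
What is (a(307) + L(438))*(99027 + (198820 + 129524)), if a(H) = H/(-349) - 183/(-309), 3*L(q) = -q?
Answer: -2247370576374/35947 ≈ -6.2519e+7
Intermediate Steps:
L(q) = -q/3 (L(q) = (-q)/3 = -q/3)
a(H) = 61/103 - H/349 (a(H) = H*(-1/349) - 183*(-1/309) = -H/349 + 61/103 = 61/103 - H/349)
(a(307) + L(438))*(99027 + (198820 + 129524)) = ((61/103 - 1/349*307) - ⅓*438)*(99027 + (198820 + 129524)) = ((61/103 - 307/349) - 146)*(99027 + 328344) = (-10332/35947 - 146)*427371 = -5258594/35947*427371 = -2247370576374/35947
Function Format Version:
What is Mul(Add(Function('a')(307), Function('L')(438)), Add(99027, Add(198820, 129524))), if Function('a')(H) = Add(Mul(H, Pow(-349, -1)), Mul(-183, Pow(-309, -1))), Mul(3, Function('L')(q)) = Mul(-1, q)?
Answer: Rational(-2247370576374, 35947) ≈ -6.2519e+7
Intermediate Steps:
Function('L')(q) = Mul(Rational(-1, 3), q) (Function('L')(q) = Mul(Rational(1, 3), Mul(-1, q)) = Mul(Rational(-1, 3), q))
Function('a')(H) = Add(Rational(61, 103), Mul(Rational(-1, 349), H)) (Function('a')(H) = Add(Mul(H, Rational(-1, 349)), Mul(-183, Rational(-1, 309))) = Add(Mul(Rational(-1, 349), H), Rational(61, 103)) = Add(Rational(61, 103), Mul(Rational(-1, 349), H)))
Mul(Add(Function('a')(307), Function('L')(438)), Add(99027, Add(198820, 129524))) = Mul(Add(Add(Rational(61, 103), Mul(Rational(-1, 349), 307)), Mul(Rational(-1, 3), 438)), Add(99027, Add(198820, 129524))) = Mul(Add(Add(Rational(61, 103), Rational(-307, 349)), -146), Add(99027, 328344)) = Mul(Add(Rational(-10332, 35947), -146), 427371) = Mul(Rational(-5258594, 35947), 427371) = Rational(-2247370576374, 35947)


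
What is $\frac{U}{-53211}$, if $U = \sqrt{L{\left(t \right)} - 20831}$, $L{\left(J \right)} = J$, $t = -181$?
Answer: $- \frac{2 i \sqrt{5253}}{53211} \approx - 0.0027242 i$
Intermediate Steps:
$U = 2 i \sqrt{5253}$ ($U = \sqrt{-181 - 20831} = \sqrt{-21012} = 2 i \sqrt{5253} \approx 144.96 i$)
$\frac{U}{-53211} = \frac{2 i \sqrt{5253}}{-53211} = 2 i \sqrt{5253} \left(- \frac{1}{53211}\right) = - \frac{2 i \sqrt{5253}}{53211}$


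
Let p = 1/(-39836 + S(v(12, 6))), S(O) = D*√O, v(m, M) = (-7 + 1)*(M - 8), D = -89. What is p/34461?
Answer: -9959/13670780739021 + 89*√3/27341561478042 ≈ -7.2285e-10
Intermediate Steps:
v(m, M) = 48 - 6*M (v(m, M) = -6*(-8 + M) = 48 - 6*M)
S(O) = -89*√O
p = 1/(-39836 - 178*√3) (p = 1/(-39836 - 89*√(48 - 6*6)) = 1/(-39836 - 89*√(48 - 36)) = 1/(-39836 - 178*√3) ≈ -2.4910e-5)
p/34461 = (-9959/396702961 + 89*√3/793405922)/34461 = (-9959/396702961 + 89*√3/793405922)*(1/34461) = -9959/13670780739021 + 89*√3/27341561478042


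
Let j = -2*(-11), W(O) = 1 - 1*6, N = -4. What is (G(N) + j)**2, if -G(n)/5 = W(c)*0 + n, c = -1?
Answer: 1764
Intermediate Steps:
W(O) = -5 (W(O) = 1 - 6 = -5)
j = 22
G(n) = -5*n (G(n) = -5*(-5*0 + n) = -5*(0 + n) = -5*n)
(G(N) + j)**2 = (-5*(-4) + 22)**2 = (20 + 22)**2 = 42**2 = 1764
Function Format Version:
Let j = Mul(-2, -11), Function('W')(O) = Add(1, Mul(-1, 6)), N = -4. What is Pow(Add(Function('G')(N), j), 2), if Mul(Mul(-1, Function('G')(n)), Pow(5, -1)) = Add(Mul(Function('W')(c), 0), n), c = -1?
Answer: 1764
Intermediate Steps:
Function('W')(O) = -5 (Function('W')(O) = Add(1, -6) = -5)
j = 22
Function('G')(n) = Mul(-5, n) (Function('G')(n) = Mul(-5, Add(Mul(-5, 0), n)) = Mul(-5, Add(0, n)) = Mul(-5, n))
Pow(Add(Function('G')(N), j), 2) = Pow(Add(Mul(-5, -4), 22), 2) = Pow(Add(20, 22), 2) = Pow(42, 2) = 1764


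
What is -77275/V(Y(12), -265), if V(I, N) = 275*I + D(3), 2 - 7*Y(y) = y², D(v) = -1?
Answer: 540925/39057 ≈ 13.850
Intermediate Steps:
Y(y) = 2/7 - y²/7
V(I, N) = -1 + 275*I (V(I, N) = 275*I - 1 = -1 + 275*I)
-77275/V(Y(12), -265) = -77275/(-1 + 275*(2/7 - ⅐*12²)) = -77275/(-1 + 275*(2/7 - ⅐*144)) = -77275/(-1 + 275*(2/7 - 144/7)) = -77275/(-1 + 275*(-142/7)) = -77275/(-1 - 39050/7) = -77275/(-39057/7) = -77275*(-7/39057) = 540925/39057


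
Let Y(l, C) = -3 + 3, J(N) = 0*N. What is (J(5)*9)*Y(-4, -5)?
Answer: 0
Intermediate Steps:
J(N) = 0
Y(l, C) = 0
(J(5)*9)*Y(-4, -5) = (0*9)*0 = 0*0 = 0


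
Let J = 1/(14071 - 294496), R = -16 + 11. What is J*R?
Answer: 1/56085 ≈ 1.7830e-5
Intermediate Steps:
R = -5
J = -1/280425 (J = 1/(-280425) = -1/280425 ≈ -3.5660e-6)
J*R = -1/280425*(-5) = 1/56085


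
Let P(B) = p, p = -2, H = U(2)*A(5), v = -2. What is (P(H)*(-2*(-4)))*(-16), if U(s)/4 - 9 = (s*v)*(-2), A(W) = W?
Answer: 256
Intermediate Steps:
U(s) = 36 + 16*s (U(s) = 36 + 4*((s*(-2))*(-2)) = 36 + 4*(-2*s*(-2)) = 36 + 4*(4*s) = 36 + 16*s)
H = 340 (H = (36 + 16*2)*5 = (36 + 32)*5 = 68*5 = 340)
P(B) = -2
(P(H)*(-2*(-4)))*(-16) = -(-4)*(-4)*(-16) = -2*8*(-16) = -16*(-16) = 256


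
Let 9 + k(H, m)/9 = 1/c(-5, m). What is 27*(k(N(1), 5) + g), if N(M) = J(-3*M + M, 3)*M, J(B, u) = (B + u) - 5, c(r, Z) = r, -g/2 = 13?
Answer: -14688/5 ≈ -2937.6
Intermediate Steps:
g = -26 (g = -2*13 = -26)
J(B, u) = -5 + B + u
N(M) = M*(-2 - 2*M) (N(M) = (-5 + (-3*M + M) + 3)*M = (-5 - 2*M + 3)*M = (-2 - 2*M)*M = M*(-2 - 2*M))
k(H, m) = -414/5 (k(H, m) = -81 + 9/(-5) = -81 + 9*(-⅕) = -81 - 9/5 = -414/5)
27*(k(N(1), 5) + g) = 27*(-414/5 - 26) = 27*(-544/5) = -14688/5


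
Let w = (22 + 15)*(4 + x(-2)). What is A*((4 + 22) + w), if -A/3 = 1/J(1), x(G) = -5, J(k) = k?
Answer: 33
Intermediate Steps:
A = -3 (A = -3/1 = -3*1 = -3)
w = -37 (w = (22 + 15)*(4 - 5) = 37*(-1) = -37)
A*((4 + 22) + w) = -3*((4 + 22) - 37) = -3*(26 - 37) = -3*(-11) = 33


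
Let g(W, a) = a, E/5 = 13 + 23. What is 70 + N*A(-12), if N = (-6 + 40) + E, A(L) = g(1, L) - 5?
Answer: -3568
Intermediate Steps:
E = 180 (E = 5*(13 + 23) = 5*36 = 180)
A(L) = -5 + L (A(L) = L - 5 = -5 + L)
N = 214 (N = (-6 + 40) + 180 = 34 + 180 = 214)
70 + N*A(-12) = 70 + 214*(-5 - 12) = 70 + 214*(-17) = 70 - 3638 = -3568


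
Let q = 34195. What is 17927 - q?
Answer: -16268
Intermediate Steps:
17927 - q = 17927 - 1*34195 = 17927 - 34195 = -16268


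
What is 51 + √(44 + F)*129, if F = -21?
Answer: 51 + 129*√23 ≈ 669.66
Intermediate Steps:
51 + √(44 + F)*129 = 51 + √(44 - 21)*129 = 51 + √23*129 = 51 + 129*√23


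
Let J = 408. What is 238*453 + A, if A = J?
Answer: 108222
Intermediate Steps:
A = 408
238*453 + A = 238*453 + 408 = 107814 + 408 = 108222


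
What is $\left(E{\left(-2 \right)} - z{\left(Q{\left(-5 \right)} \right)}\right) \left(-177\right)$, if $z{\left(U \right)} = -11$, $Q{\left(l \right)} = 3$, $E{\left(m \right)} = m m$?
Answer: $-2655$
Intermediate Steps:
$E{\left(m \right)} = m^{2}$
$\left(E{\left(-2 \right)} - z{\left(Q{\left(-5 \right)} \right)}\right) \left(-177\right) = \left(\left(-2\right)^{2} - -11\right) \left(-177\right) = \left(4 + 11\right) \left(-177\right) = 15 \left(-177\right) = -2655$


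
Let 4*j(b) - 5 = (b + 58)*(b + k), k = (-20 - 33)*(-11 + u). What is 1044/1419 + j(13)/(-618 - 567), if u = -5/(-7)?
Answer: -29919674/3923535 ≈ -7.6257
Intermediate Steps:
u = 5/7 (u = -5*(-⅐) = 5/7 ≈ 0.71429)
k = 3816/7 (k = (-20 - 33)*(-11 + 5/7) = -53*(-72/7) = 3816/7 ≈ 545.14)
j(b) = 5/4 + (58 + b)*(3816/7 + b)/4 (j(b) = 5/4 + ((b + 58)*(b + 3816/7))/4 = 5/4 + ((58 + b)*(3816/7 + b))/4 = 5/4 + (58 + b)*(3816/7 + b)/4)
1044/1419 + j(13)/(-618 - 567) = 1044/1419 + (221363/28 + (¼)*13² + (2111/14)*13)/(-618 - 567) = 1044*(1/1419) + (221363/28 + (¼)*169 + 27443/14)/(-1185) = 348/473 + (221363/28 + 169/4 + 27443/14)*(-1/1185) = 348/473 + (69358/7)*(-1/1185) = 348/473 - 69358/8295 = -29919674/3923535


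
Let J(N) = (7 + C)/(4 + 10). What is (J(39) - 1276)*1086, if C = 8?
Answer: -9692007/7 ≈ -1.3846e+6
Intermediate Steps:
J(N) = 15/14 (J(N) = (7 + 8)/(4 + 10) = 15/14)
(J(39) - 1276)*1086 = (15/14 - 1276)*1086 = -17849/14*1086 = -9692007/7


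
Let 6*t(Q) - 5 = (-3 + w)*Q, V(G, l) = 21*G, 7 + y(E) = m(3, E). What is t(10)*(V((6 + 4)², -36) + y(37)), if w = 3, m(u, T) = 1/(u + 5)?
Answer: 83725/48 ≈ 1744.3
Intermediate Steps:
m(u, T) = 1/(5 + u)
y(E) = -55/8 (y(E) = -7 + 1/(5 + 3) = -7 + 1/8 = -7 + ⅛ = -55/8)
t(Q) = ⅚ (t(Q) = ⅚ + ((-3 + 3)*Q)/6 = ⅚ + (0*Q)/6 = ⅚ + (⅙)*0 = ⅚ + 0 = ⅚)
t(10)*(V((6 + 4)², -36) + y(37)) = 5*(21*(6 + 4)² - 55/8)/6 = 5*(21*10² - 55/8)/6 = 5*(21*100 - 55/8)/6 = 5*(2100 - 55/8)/6 = (⅚)*(16745/8) = 83725/48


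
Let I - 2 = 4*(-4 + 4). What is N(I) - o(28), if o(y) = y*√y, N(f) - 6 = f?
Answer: 8 - 56*√7 ≈ -140.16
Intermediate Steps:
I = 2 (I = 2 + 4*(-4 + 4) = 2 + 4*0 = 2 + 0 = 2)
N(f) = 6 + f
o(y) = y^(3/2)
N(I) - o(28) = (6 + 2) - 28^(3/2) = 8 - 56*√7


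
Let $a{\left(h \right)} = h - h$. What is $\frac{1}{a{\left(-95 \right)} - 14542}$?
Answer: $- \frac{1}{14542} \approx -6.8766 \cdot 10^{-5}$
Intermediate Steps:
$a{\left(h \right)} = 0$
$\frac{1}{a{\left(-95 \right)} - 14542} = \frac{1}{0 - 14542} = \frac{1}{-14542} = - \frac{1}{14542}$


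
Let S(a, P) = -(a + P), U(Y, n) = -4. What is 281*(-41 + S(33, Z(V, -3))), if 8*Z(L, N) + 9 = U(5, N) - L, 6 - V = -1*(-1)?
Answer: -80647/4 ≈ -20162.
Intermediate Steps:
V = 5 (V = 6 - (-1)*(-1) = 6 - 1*1 = 6 - 1 = 5)
Z(L, N) = -13/8 - L/8 (Z(L, N) = -9/8 + (-4 - L)/8 = -9/8 + (-1/2 - L/8) = -13/8 - L/8)
S(a, P) = -P - a (S(a, P) = -(P + a) = -P - a)
281*(-41 + S(33, Z(V, -3))) = 281*(-41 + (-(-13/8 - 1/8*5) - 1*33)) = 281*(-41 + (-(-13/8 - 5/8) - 33)) = 281*(-41 + (-1*(-9/4) - 33)) = 281*(-41 + (9/4 - 33)) = 281*(-41 - 123/4) = 281*(-287/4) = -80647/4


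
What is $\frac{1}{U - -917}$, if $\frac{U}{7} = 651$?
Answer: $\frac{1}{5474} \approx 0.00018268$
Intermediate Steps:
$U = 4557$ ($U = 7 \cdot 651 = 4557$)
$\frac{1}{U - -917} = \frac{1}{4557 - -917} = \frac{1}{4557 + 917} = \frac{1}{5474}$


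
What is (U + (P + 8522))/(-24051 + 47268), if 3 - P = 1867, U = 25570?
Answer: 32228/23217 ≈ 1.3881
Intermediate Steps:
P = -1864 (P = 3 - 1*1867 = 3 - 1867 = -1864)
(U + (P + 8522))/(-24051 + 47268) = (25570 + (-1864 + 8522))/(-24051 + 47268) = (25570 + 6658)/23217 = 32228*(1/23217) = 32228/23217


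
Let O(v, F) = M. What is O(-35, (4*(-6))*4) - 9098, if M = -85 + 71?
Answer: -9112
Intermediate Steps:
M = -14
O(v, F) = -14
O(-35, (4*(-6))*4) - 9098 = -14 - 9098 = -9112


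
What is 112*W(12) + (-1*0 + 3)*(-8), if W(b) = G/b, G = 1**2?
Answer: -44/3 ≈ -14.667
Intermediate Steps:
G = 1
W(b) = 1/b
112*W(12) + (-1*0 + 3)*(-8) = 112/12 + (-1*0 + 3)*(-8) = 112*(1/12) + (0 + 3)*(-8) = 28/3 + 3*(-8) = 28/3 - 24 = -44/3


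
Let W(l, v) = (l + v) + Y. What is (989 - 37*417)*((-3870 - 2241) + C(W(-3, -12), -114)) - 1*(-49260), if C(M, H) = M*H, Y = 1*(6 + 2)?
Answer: 76768980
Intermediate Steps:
Y = 8 (Y = 1*8 = 8)
W(l, v) = 8 + l + v (W(l, v) = (l + v) + 8 = 8 + l + v)
C(M, H) = H*M
(989 - 37*417)*((-3870 - 2241) + C(W(-3, -12), -114)) - 1*(-49260) = (989 - 37*417)*((-3870 - 2241) - 114*(8 - 3 - 12)) - 1*(-49260) = (989 - 15429)*(-6111 - 114*(-7)) + 49260 = -14440*(-6111 + 798) + 49260 = -14440*(-5313) + 49260 = 76719720 + 49260 = 76768980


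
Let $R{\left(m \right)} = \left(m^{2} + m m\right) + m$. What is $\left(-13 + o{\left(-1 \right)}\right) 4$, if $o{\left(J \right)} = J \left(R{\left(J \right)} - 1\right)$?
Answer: $-52$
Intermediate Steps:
$R{\left(m \right)} = m + 2 m^{2}$ ($R{\left(m \right)} = \left(m^{2} + m^{2}\right) + m = 2 m^{2} + m = m + 2 m^{2}$)
$o{\left(J \right)} = J \left(-1 + J \left(1 + 2 J\right)\right)$ ($o{\left(J \right)} = J \left(J \left(1 + 2 J\right) - 1\right) = J \left(-1 + J \left(1 + 2 J\right)\right)$)
$\left(-13 + o{\left(-1 \right)}\right) 4 = \left(-13 - \left(-1 - \left(1 + 2 \left(-1\right)\right)\right)\right) 4 = \left(-13 - \left(-1 - \left(1 - 2\right)\right)\right) 4 = \left(-13 - \left(-1 - -1\right)\right) 4 = \left(-13 - \left(-1 + 1\right)\right) 4 = \left(-13 - 0\right) 4 = \left(-13 + 0\right) 4 = \left(-13\right) 4 = -52$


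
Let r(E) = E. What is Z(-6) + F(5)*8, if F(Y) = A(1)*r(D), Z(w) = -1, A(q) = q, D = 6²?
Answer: 287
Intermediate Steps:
D = 36
F(Y) = 36 (F(Y) = 1*36 = 36)
Z(-6) + F(5)*8 = -1 + 36*8 = -1 + 288 = 287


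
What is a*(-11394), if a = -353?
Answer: 4022082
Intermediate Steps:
a*(-11394) = -353*(-11394) = 4022082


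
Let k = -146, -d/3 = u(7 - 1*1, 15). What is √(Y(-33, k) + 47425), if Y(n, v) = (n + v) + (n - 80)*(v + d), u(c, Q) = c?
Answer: √65778 ≈ 256.47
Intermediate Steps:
d = -18 (d = -3*(7 - 1*1) = -3*(7 - 1) = -3*6 = -18)
Y(n, v) = n + v + (-80 + n)*(-18 + v) (Y(n, v) = (n + v) + (n - 80)*(v - 18) = (n + v) + (-80 + n)*(-18 + v) = n + v + (-80 + n)*(-18 + v))
√(Y(-33, k) + 47425) = √((1440 - 79*(-146) - 17*(-33) - 33*(-146)) + 47425) = √((1440 + 11534 + 561 + 4818) + 47425) = √(18353 + 47425) = √65778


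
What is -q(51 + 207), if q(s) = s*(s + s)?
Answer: -133128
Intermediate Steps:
q(s) = 2*s² (q(s) = s*(2*s) = 2*s²)
-q(51 + 207) = -2*(51 + 207)² = -2*258² = -2*66564 = -1*133128 = -133128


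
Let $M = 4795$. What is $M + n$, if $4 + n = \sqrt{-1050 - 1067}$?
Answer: $4791 + i \sqrt{2117} \approx 4791.0 + 46.011 i$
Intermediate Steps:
$n = -4 + i \sqrt{2117}$ ($n = -4 + \sqrt{-1050 - 1067} = -4 + \sqrt{-2117} = -4 + i \sqrt{2117} \approx -4.0 + 46.011 i$)
$M + n = 4795 - \left(4 - i \sqrt{2117}\right) = 4791 + i \sqrt{2117}$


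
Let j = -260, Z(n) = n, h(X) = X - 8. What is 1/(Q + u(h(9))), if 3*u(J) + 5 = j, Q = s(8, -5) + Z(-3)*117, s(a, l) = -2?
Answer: -3/1324 ≈ -0.0022659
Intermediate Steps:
h(X) = -8 + X
Q = -353 (Q = -2 - 3*117 = -2 - 351 = -353)
u(J) = -265/3 (u(J) = -5/3 + (1/3)*(-260) = -5/3 - 260/3 = -265/3)
1/(Q + u(h(9))) = 1/(-353 - 265/3) = 1/(-1324/3) = -3/1324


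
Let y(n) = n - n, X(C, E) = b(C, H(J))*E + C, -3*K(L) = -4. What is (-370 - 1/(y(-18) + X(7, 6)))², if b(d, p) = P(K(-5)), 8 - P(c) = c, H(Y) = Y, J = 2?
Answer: 302446881/2209 ≈ 1.3692e+5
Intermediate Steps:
K(L) = 4/3 (K(L) = -⅓*(-4) = 4/3)
P(c) = 8 - c
b(d, p) = 20/3 (b(d, p) = 8 - 1*4/3 = 8 - 4/3 = 20/3)
X(C, E) = C + 20*E/3 (X(C, E) = 20*E/3 + C = C + 20*E/3)
y(n) = 0
(-370 - 1/(y(-18) + X(7, 6)))² = (-370 - 1/(0 + (7 + (20/3)*6)))² = (-370 - 1/(0 + (7 + 40)))² = (-370 - 1/(0 + 47))² = (-370 - 1/47)² = (-17391/47)² = 302446881/2209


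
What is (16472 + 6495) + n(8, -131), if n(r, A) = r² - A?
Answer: 23162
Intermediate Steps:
(16472 + 6495) + n(8, -131) = (16472 + 6495) + (8² - 1*(-131)) = 22967 + (64 + 131) = 22967 + 195 = 23162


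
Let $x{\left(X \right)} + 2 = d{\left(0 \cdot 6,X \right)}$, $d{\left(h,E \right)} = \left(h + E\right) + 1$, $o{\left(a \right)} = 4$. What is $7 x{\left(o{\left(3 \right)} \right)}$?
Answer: $21$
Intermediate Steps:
$d{\left(h,E \right)} = 1 + E + h$ ($d{\left(h,E \right)} = \left(E + h\right) + 1 = 1 + E + h$)
$x{\left(X \right)} = -1 + X$ ($x{\left(X \right)} = -2 + \left(1 + X + 0 \cdot 6\right) = -2 + \left(1 + X + 0\right) = -2 + \left(1 + X\right) = -1 + X$)
$7 x{\left(o{\left(3 \right)} \right)} = 7 \left(-1 + 4\right) = 7 \cdot 3 = 21$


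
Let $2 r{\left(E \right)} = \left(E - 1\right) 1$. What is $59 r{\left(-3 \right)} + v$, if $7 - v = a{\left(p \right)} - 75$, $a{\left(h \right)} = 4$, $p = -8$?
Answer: $-40$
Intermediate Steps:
$r{\left(E \right)} = - \frac{1}{2} + \frac{E}{2}$ ($r{\left(E \right)} = \frac{\left(E - 1\right) 1}{2} = \frac{\left(-1 + E\right) 1}{2} = \frac{-1 + E}{2} = - \frac{1}{2} + \frac{E}{2}$)
$v = 78$ ($v = 7 - \left(4 - 75\right) = 7 - -71 = 7 + 71 = 78$)
$59 r{\left(-3 \right)} + v = 59 \left(- \frac{1}{2} + \frac{1}{2} \left(-3\right)\right) + 78 = 59 \left(- \frac{1}{2} - \frac{3}{2}\right) + 78 = 59 \left(-2\right) + 78 = -118 + 78 = -40$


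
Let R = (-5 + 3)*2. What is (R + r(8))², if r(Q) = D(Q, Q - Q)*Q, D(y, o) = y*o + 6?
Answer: 1936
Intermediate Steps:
D(y, o) = 6 + o*y (D(y, o) = o*y + 6 = 6 + o*y)
R = -4 (R = -2*2 = -4)
r(Q) = 6*Q (r(Q) = (6 + (Q - Q)*Q)*Q = (6 + 0*Q)*Q = (6 + 0)*Q = 6*Q)
(R + r(8))² = (-4 + 6*8)² = (-4 + 48)² = 44² = 1936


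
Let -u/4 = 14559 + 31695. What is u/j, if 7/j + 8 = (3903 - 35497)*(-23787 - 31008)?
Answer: -320298445161552/7 ≈ -4.5757e+13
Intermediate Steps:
u = -185016 (u = -4*(14559 + 31695) = -4*46254 = -185016)
j = 7/1731193222 (j = 7/(-8 + (3903 - 35497)*(-23787 - 31008)) = 7/(-8 - 31594*(-54795)) = 7/(-8 + 1731193230) = 7/1731193222 ≈ 4.0435e-9)
u/j = -185016/7/1731193222 = -185016*1731193222/7 = -320298445161552/7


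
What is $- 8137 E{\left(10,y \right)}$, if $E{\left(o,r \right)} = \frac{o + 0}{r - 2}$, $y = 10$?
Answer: $- \frac{40685}{4} \approx -10171.0$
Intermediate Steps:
$E{\left(o,r \right)} = \frac{o}{-2 + r}$
$- 8137 E{\left(10,y \right)} = - 8137 \frac{10}{-2 + 10} = - 8137 \cdot \frac{10}{8} = - 8137 \cdot 10 \cdot \frac{1}{8} = \left(-8137\right) \frac{5}{4} = - \frac{40685}{4}$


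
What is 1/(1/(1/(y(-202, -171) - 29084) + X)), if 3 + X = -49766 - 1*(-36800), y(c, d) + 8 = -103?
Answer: -378629956/29195 ≈ -12969.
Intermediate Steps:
y(c, d) = -111 (y(c, d) = -8 - 103 = -111)
X = -12969 (X = -3 + (-49766 - 1*(-36800)) = -3 + (-49766 + 36800) = -3 - 12966 = -12969)
1/(1/(1/(y(-202, -171) - 29084) + X)) = 1/(1/(1/(-111 - 29084) - 12969)) = 1/(1/(1/(-29195) - 12969)) = 1/(1/(-1/29195 - 12969)) = 1/(1/(-378629956/29195)) = 1/(-29195/378629956) = -378629956/29195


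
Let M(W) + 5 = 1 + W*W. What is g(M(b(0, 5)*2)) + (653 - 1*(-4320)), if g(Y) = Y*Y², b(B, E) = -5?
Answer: 889709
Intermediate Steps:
M(W) = -4 + W² (M(W) = -5 + (1 + W*W) = -5 + (1 + W²) = -4 + W²)
g(Y) = Y³
g(M(b(0, 5)*2)) + (653 - 1*(-4320)) = (-4 + (-5*2)²)³ + (653 - 1*(-4320)) = (-4 + (-10)²)³ + (653 + 4320) = (-4 + 100)³ + 4973 = 96³ + 4973 = 884736 + 4973 = 889709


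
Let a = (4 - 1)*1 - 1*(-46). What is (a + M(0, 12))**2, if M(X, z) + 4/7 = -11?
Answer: 68644/49 ≈ 1400.9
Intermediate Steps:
M(X, z) = -81/7 (M(X, z) = -4/7 - 11 = -81/7)
a = 49 (a = 3*1 + 46 = 3 + 46 = 49)
(a + M(0, 12))**2 = (49 - 81/7)**2 = (262/7)**2 = 68644/49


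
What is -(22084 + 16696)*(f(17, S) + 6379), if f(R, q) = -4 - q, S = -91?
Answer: -250751480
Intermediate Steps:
-(22084 + 16696)*(f(17, S) + 6379) = -(22084 + 16696)*((-4 - 1*(-91)) + 6379) = -38780*((-4 + 91) + 6379) = -38780*(87 + 6379) = -38780*6466 = -1*250751480 = -250751480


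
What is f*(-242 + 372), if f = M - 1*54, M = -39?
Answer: -12090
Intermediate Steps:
f = -93 (f = -39 - 1*54 = -39 - 54 = -93)
f*(-242 + 372) = -93*(-242 + 372) = -93*130 = -12090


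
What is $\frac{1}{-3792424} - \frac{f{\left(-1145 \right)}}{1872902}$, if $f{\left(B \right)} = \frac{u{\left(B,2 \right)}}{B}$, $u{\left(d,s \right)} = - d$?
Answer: $\frac{959761}{3551419247224} \approx 2.7025 \cdot 10^{-7}$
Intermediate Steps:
$f{\left(B \right)} = -1$ ($f{\left(B \right)} = \frac{\left(-1\right) B}{B} = -1$)
$\frac{1}{-3792424} - \frac{f{\left(-1145 \right)}}{1872902} = \frac{1}{-3792424} - - \frac{1}{1872902} = - \frac{1}{3792424} - \left(-1\right) \frac{1}{1872902} = - \frac{1}{3792424} - - \frac{1}{1872902} = - \frac{1}{3792424} + \frac{1}{1872902} = \frac{959761}{3551419247224}$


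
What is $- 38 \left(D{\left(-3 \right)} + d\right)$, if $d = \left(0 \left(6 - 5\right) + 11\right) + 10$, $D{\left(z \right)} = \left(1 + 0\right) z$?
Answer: $-684$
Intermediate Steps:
$D{\left(z \right)} = z$ ($D{\left(z \right)} = 1 z = z$)
$d = 21$ ($d = \left(0 \cdot 1 + 11\right) + 10 = \left(0 + 11\right) + 10 = 11 + 10 = 21$)
$- 38 \left(D{\left(-3 \right)} + d\right) = - 38 \left(-3 + 21\right) = \left(-38\right) 18 = -684$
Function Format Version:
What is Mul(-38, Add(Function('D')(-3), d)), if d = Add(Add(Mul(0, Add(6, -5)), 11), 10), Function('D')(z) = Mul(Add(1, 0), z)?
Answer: -684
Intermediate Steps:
Function('D')(z) = z (Function('D')(z) = Mul(1, z) = z)
d = 21 (d = Add(Add(Mul(0, 1), 11), 10) = Add(Add(0, 11), 10) = Add(11, 10) = 21)
Mul(-38, Add(Function('D')(-3), d)) = Mul(-38, Add(-3, 21)) = Mul(-38, 18) = -684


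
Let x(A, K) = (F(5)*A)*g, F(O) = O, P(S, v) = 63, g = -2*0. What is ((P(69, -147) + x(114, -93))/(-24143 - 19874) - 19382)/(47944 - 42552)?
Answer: -853137557/237339664 ≈ -3.5946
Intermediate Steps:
g = 0
x(A, K) = 0 (x(A, K) = (5*A)*0 = 0)
((P(69, -147) + x(114, -93))/(-24143 - 19874) - 19382)/(47944 - 42552) = ((63 + 0)/(-24143 - 19874) - 19382)/(47944 - 42552) = (63/(-44017) - 19382)/5392 = (63*(-1/44017) - 19382)*(1/5392) = (-63/44017 - 19382)*(1/5392) = -853137557/44017*1/5392 = -853137557/237339664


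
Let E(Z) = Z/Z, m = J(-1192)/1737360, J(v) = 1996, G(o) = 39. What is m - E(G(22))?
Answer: -433841/434340 ≈ -0.99885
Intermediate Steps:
m = 499/434340 (m = 1996/1737360 = 1996*(1/1737360) = 499/434340 ≈ 0.0011489)
E(Z) = 1
m - E(G(22)) = 499/434340 - 1*1 = 499/434340 - 1 = -433841/434340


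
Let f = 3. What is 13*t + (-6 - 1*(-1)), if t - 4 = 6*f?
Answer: 281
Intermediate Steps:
t = 22 (t = 4 + 6*3 = 4 + 18 = 22)
13*t + (-6 - 1*(-1)) = 13*22 + (-6 - 1*(-1)) = 286 + (-6 + 1) = 286 - 5 = 281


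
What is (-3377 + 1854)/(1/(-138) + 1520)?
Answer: -210174/209759 ≈ -1.0020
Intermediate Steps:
(-3377 + 1854)/(1/(-138) + 1520) = -1523/(-1/138 + 1520) = -1523/209759/138 = -1523*138/209759 = -210174/209759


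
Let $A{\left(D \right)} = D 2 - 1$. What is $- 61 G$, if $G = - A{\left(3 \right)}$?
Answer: $305$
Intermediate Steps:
$A{\left(D \right)} = -1 + 2 D$ ($A{\left(D \right)} = 2 D - 1 = -1 + 2 D$)
$G = -5$ ($G = - (-1 + 2 \cdot 3) = - (-1 + 6) = \left(-1\right) 5 = -5$)
$- 61 G = \left(-61\right) \left(-5\right) = 305$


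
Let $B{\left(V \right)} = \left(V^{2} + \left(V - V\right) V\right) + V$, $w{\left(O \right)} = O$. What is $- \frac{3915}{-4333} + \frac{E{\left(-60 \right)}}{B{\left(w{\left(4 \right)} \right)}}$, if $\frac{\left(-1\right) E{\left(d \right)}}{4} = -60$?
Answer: $\frac{55911}{4333} \approx 12.904$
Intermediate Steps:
$E{\left(d \right)} = 240$ ($E{\left(d \right)} = \left(-4\right) \left(-60\right) = 240$)
$B{\left(V \right)} = V + V^{2}$ ($B{\left(V \right)} = \left(V^{2} + 0 V\right) + V = \left(V^{2} + 0\right) + V = V^{2} + V = V + V^{2}$)
$- \frac{3915}{-4333} + \frac{E{\left(-60 \right)}}{B{\left(w{\left(4 \right)} \right)}} = - \frac{3915}{-4333} + \frac{240}{4 \left(1 + 4\right)} = \left(-3915\right) \left(- \frac{1}{4333}\right) + \frac{240}{4 \cdot 5} = \frac{3915}{4333} + \frac{240}{20} = \frac{3915}{4333} + 240 \cdot \frac{1}{20} = \frac{3915}{4333} + 12 = \frac{55911}{4333}$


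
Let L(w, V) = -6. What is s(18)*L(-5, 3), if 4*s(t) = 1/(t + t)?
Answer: -1/24 ≈ -0.041667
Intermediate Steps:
s(t) = 1/(8*t) (s(t) = 1/(4*(t + t)) = 1/(4*((2*t))) = (1/(2*t))/4 = 1/(8*t))
s(18)*L(-5, 3) = ((1/8)/18)*(-6) = ((1/8)*(1/18))*(-6) = (1/144)*(-6) = -1/24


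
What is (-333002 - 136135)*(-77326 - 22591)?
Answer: 46874761629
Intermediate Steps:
(-333002 - 136135)*(-77326 - 22591) = -469137*(-99917) = 46874761629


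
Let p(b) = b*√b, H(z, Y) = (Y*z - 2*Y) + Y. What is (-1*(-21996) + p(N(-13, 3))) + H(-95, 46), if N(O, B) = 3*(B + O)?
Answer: 17580 - 30*I*√30 ≈ 17580.0 - 164.32*I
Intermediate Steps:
N(O, B) = 3*B + 3*O
H(z, Y) = -Y + Y*z (H(z, Y) = (-2*Y + Y*z) + Y = -Y + Y*z)
p(b) = b^(3/2)
(-1*(-21996) + p(N(-13, 3))) + H(-95, 46) = (-1*(-21996) + (3*3 + 3*(-13))^(3/2)) + 46*(-1 - 95) = (21996 + (9 - 39)^(3/2)) + 46*(-96) = (21996 + (-30)^(3/2)) - 4416 = (21996 - 30*I*√30) - 4416 = 17580 - 30*I*√30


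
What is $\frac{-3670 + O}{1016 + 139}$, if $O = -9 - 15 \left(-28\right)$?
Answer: $- \frac{3259}{1155} \approx -2.8216$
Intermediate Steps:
$O = 411$ ($O = -9 - -420 = -9 + 420 = 411$)
$\frac{-3670 + O}{1016 + 139} = \frac{-3670 + 411}{1016 + 139} = - \frac{3259}{1155}$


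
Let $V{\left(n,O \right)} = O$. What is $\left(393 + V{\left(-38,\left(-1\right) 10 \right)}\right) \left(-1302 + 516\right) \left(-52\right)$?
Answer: $15653976$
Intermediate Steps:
$\left(393 + V{\left(-38,\left(-1\right) 10 \right)}\right) \left(-1302 + 516\right) \left(-52\right) = \left(393 - 10\right) \left(-1302 + 516\right) \left(-52\right) = \left(393 - 10\right) \left(-786\right) \left(-52\right) = 383 \left(-786\right) \left(-52\right) = \left(-301038\right) \left(-52\right) = 15653976$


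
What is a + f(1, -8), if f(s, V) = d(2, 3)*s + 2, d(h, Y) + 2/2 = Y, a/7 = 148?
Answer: 1040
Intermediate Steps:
a = 1036 (a = 7*148 = 1036)
d(h, Y) = -1 + Y
f(s, V) = 2 + 2*s (f(s, V) = (-1 + 3)*s + 2 = 2*s + 2 = 2 + 2*s)
a + f(1, -8) = 1036 + (2 + 2*1) = 1036 + (2 + 2) = 1036 + 4 = 1040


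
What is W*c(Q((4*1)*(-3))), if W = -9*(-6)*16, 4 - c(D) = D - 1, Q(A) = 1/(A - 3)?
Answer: 21888/5 ≈ 4377.6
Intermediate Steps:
Q(A) = 1/(-3 + A)
c(D) = 5 - D (c(D) = 4 - (D - 1) = 4 - (-1 + D) = 4 + (1 - D) = 5 - D)
W = 864 (W = 54*16 = 864)
W*c(Q((4*1)*(-3))) = 864*(5 - 1/(-3 + (4*1)*(-3))) = 864*(5 - 1/(-3 + 4*(-3))) = 864*(5 - 1/(-3 - 12)) = 864*(5 - 1/(-15)) = 864*(5 - 1*(-1/15)) = 864*(5 + 1/15) = 864*(76/15) = 21888/5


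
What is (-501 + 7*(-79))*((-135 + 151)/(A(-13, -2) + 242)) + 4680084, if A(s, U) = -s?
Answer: 70200268/15 ≈ 4.6800e+6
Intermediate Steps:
(-501 + 7*(-79))*((-135 + 151)/(A(-13, -2) + 242)) + 4680084 = (-501 + 7*(-79))*((-135 + 151)/(-1*(-13) + 242)) + 4680084 = (-501 - 553)*(16/(13 + 242)) + 4680084 = -16864/255 + 4680084 = -1054*16/255 + 4680084 = -992/15 + 4680084 = 70200268/15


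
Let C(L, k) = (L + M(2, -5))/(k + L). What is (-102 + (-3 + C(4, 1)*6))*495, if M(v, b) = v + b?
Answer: -51381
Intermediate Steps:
M(v, b) = b + v
C(L, k) = (-3 + L)/(L + k) (C(L, k) = (L + (-5 + 2))/(k + L) = (L - 3)/(L + k) = (-3 + L)/(L + k))
(-102 + (-3 + C(4, 1)*6))*495 = (-102 + (-3 + ((-3 + 4)/(4 + 1))*6))*495 = (-102 + (-3 + (1/5)*6))*495 = (-102 + (-3 + 6/5))*495 = (-102 - 9/5)*495 = -519/5*495 = -51381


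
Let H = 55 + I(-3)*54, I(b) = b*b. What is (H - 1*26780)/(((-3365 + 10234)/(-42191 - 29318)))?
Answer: 1876324651/6869 ≈ 2.7316e+5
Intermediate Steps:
I(b) = b**2
H = 541 (H = 55 + (-3)**2*54 = 55 + 9*54 = 55 + 486 = 541)
(H - 1*26780)/(((-3365 + 10234)/(-42191 - 29318))) = (541 - 1*26780)/(((-3365 + 10234)/(-42191 - 29318))) = (541 - 26780)/((6869/(-71509))) = -26239/(6869*(-1/71509)) = -26239/(-6869/71509) = -26239*(-71509/6869) = 1876324651/6869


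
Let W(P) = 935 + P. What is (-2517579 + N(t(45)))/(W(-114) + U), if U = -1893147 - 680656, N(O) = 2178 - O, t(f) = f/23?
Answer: 28927134/29589293 ≈ 0.97762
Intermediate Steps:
t(f) = f/23 (t(f) = f*(1/23) = f/23)
U = -2573803
(-2517579 + N(t(45)))/(W(-114) + U) = (-2517579 + (2178 - 45/23))/((935 - 114) - 2573803) = (-2517579 + (2178 - 1*45/23))/(821 - 2573803) = (-2517579 + (2178 - 45/23))/(-2572982) = (-2517579 + 50049/23)*(-1/2572982) = -57854268/23*(-1/2572982) = 28927134/29589293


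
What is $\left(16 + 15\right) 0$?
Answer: $0$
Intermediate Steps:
$\left(16 + 15\right) 0 = 31 \cdot 0 = 0$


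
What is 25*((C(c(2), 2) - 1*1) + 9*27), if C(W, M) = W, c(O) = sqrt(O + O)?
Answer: 6100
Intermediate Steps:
c(O) = sqrt(2)*sqrt(O) (c(O) = sqrt(2*O) = sqrt(2)*sqrt(O))
25*((C(c(2), 2) - 1*1) + 9*27) = 25*((sqrt(2)*sqrt(2) - 1*1) + 9*27) = 25*((2 - 1) + 243) = 25*(1 + 243) = 25*244 = 6100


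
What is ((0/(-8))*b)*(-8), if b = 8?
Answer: 0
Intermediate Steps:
((0/(-8))*b)*(-8) = ((0/(-8))*8)*(-8) = ((0*(-1/8))*8)*(-8) = (0*8)*(-8) = 0*(-8) = 0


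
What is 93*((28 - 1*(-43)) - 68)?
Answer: 279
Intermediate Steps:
93*((28 - 1*(-43)) - 68) = 93*((28 + 43) - 68) = 93*(71 - 68) = 93*3 = 279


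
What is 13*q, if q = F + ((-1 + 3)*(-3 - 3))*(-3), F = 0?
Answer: 468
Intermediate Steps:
q = 36 (q = 0 + ((-1 + 3)*(-3 - 3))*(-3) = 0 + (2*(-6))*(-3) = 0 - 12*(-3) = 0 + 36 = 36)
13*q = 13*36 = 468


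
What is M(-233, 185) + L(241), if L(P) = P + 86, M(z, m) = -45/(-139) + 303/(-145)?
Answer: 6555093/20155 ≈ 325.23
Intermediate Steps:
M(z, m) = -35592/20155 (M(z, m) = -45*(-1/139) + 303*(-1/145) = 45/139 - 303/145 = -35592/20155)
L(P) = 86 + P
M(-233, 185) + L(241) = -35592/20155 + (86 + 241) = -35592/20155 + 327 = 6555093/20155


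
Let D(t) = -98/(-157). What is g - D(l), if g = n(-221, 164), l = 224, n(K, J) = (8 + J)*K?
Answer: -5967982/157 ≈ -38013.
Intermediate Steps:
n(K, J) = K*(8 + J)
g = -38012 (g = -221*(8 + 164) = -221*172 = -38012)
D(t) = 98/157 (D(t) = -98*(-1/157) = 98/157)
g - D(l) = -38012 - 1*98/157 = -38012 - 98/157 = -5967982/157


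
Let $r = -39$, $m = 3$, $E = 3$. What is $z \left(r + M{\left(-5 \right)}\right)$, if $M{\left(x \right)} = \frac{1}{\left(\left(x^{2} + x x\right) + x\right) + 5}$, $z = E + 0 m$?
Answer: $- \frac{5847}{50} \approx -116.94$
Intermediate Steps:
$z = 3$ ($z = 3 + 0 \cdot 3 = 3 + 0 = 3$)
$M{\left(x \right)} = \frac{1}{5 + x + 2 x^{2}}$ ($M{\left(x \right)} = \frac{1}{\left(\left(x^{2} + x^{2}\right) + x\right) + 5} = \frac{1}{\left(2 x^{2} + x\right) + 5} = \frac{1}{\left(x + 2 x^{2}\right) + 5} = \frac{1}{5 + x + 2 x^{2}}$)
$z \left(r + M{\left(-5 \right)}\right) = 3 \left(-39 + \frac{1}{5 - 5 + 2 \left(-5\right)^{2}}\right) = 3 \left(-39 + \frac{1}{5 - 5 + 2 \cdot 25}\right) = 3 \left(-39 + \frac{1}{5 - 5 + 50}\right) = 3 \left(-39 + \frac{1}{50}\right) = 3 \left(- \frac{1949}{50}\right) = - \frac{5847}{50}$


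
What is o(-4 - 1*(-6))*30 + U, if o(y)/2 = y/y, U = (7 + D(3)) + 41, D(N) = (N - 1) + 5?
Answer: 115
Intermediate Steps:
D(N) = 4 + N (D(N) = (-1 + N) + 5 = 4 + N)
U = 55 (U = (7 + (4 + 3)) + 41 = (7 + 7) + 41 = 14 + 41 = 55)
o(y) = 2 (o(y) = 2*(y/y) = 2*1 = 2)
o(-4 - 1*(-6))*30 + U = 2*30 + 55 = 60 + 55 = 115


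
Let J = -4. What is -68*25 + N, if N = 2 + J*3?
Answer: -1710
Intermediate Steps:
N = -10 (N = 2 - 4*3 = 2 - 12 = -10)
-68*25 + N = -68*25 - 10 = -1700 - 10 = -1710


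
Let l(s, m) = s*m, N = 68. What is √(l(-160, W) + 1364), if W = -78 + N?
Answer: 2*√741 ≈ 54.443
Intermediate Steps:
W = -10 (W = -78 + 68 = -10)
l(s, m) = m*s
√(l(-160, W) + 1364) = √(-10*(-160) + 1364) = √(1600 + 1364) = √2964 = 2*√741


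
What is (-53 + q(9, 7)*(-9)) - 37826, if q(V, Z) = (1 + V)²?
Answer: -38779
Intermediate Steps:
(-53 + q(9, 7)*(-9)) - 37826 = (-53 + (1 + 9)²*(-9)) - 37826 = (-53 + 10²*(-9)) - 37826 = (-53 + 100*(-9)) - 37826 = (-53 - 900) - 37826 = -953 - 37826 = -38779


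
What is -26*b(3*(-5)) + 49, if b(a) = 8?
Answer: -159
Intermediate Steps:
-26*b(3*(-5)) + 49 = -26*8 + 49 = -208 + 49 = -159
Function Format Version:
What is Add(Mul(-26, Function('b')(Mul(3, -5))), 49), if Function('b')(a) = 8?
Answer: -159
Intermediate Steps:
Add(Mul(-26, Function('b')(Mul(3, -5))), 49) = Add(Mul(-26, 8), 49) = Add(-208, 49) = -159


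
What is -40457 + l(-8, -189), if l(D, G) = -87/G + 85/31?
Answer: -79006267/1953 ≈ -40454.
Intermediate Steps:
l(D, G) = 85/31 - 87/G (l(D, G) = -87/G + 85*(1/31) = -87/G + 85/31 = 85/31 - 87/G)
-40457 + l(-8, -189) = -40457 + (85/31 - 87/(-189)) = -40457 + (85/31 - 87*(-1/189)) = -40457 + (85/31 + 29/63) = -40457 + 6254/1953 = -79006267/1953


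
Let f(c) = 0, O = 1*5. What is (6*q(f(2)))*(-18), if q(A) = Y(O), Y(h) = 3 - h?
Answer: 216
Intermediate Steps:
O = 5
q(A) = -2 (q(A) = 3 - 1*5 = 3 - 5 = -2)
(6*q(f(2)))*(-18) = (6*(-2))*(-18) = -12*(-18) = 216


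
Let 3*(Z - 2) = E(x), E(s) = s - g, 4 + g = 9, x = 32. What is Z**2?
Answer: 121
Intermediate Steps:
g = 5 (g = -4 + 9 = 5)
E(s) = -5 + s (E(s) = s - 1*5 = s - 5 = -5 + s)
Z = 11 (Z = 2 + (-5 + 32)/3 = 2 + (1/3)*27 = 2 + 9 = 11)
Z**2 = 11**2 = 121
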